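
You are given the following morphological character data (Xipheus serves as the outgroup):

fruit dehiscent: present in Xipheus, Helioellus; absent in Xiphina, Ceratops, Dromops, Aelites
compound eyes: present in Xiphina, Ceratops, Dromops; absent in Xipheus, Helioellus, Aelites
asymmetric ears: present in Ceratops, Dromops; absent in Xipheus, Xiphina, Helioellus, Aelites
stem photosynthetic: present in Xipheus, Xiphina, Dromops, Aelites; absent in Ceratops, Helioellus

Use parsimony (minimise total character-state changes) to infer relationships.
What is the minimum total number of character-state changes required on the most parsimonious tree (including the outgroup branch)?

5

Character polarity is set by the outgroup: the derived state is whichever differs from the outgroup's state, so for fruit dehiscent, stem photosynthetic the derived state is 'absent', and for the remaining characters it is 'present'.
Only Aelites, Ceratops, Dromops, and Xiphina show the derived state 'absent' for fruit dehiscent, supporting them as a clade.
compound eyes (derived state 'present') is shared by Ceratops, Dromops, and Xiphina — a synapomorphy uniting that clade.
Only Ceratops and Dromops show the derived state 'present' for asymmetric ears, supporting them as a clade.
stem photosynthetic (state 'absent') occurs in Ceratops and Helioellus but conflicts with the nesting implied by the other characters — most parsimoniously interpreted as homoplasy.
Most parsimonious ingroup topology: (((Xiphina,(Ceratops,Dromops)),Aelites),Helioellus).
Changes per character on this tree: fruit dehiscent: 1; compound eyes: 1; asymmetric ears: 1; stem photosynthetic: 2.
Total = 5.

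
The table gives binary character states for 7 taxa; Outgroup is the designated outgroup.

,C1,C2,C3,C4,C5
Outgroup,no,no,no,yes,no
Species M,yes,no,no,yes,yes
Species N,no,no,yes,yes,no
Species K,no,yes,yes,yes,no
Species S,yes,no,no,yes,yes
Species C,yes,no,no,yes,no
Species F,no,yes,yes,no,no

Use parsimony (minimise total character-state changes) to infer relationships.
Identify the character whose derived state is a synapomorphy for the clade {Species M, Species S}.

Character polarity is set by the outgroup: the derived state is whichever differs from the outgroup's state, so for C4 the derived state is 'no', and for the remaining characters it is 'yes'.
C1: derived state 'yes' in Species C, Species M, and Species S only — synapomorphy for {Species C, Species M, Species S}.
C2: derived state 'yes' in Species F and Species K only — synapomorphy for {Species F, Species K}.
C3 (derived state 'yes') is shared by Species F, Species K, and Species N — a synapomorphy uniting that clade.
C4: derived state 'no' in Species F only — an autapomorphy, so it tells us nothing about relationships among taxa.
C5: derived state 'yes' in Species M and Species S only — synapomorphy for {Species M, Species S}.
Most parsimonious ingroup topology: (((Species F,Species K),Species N),((Species S,Species M),Species C)).
The clade {Species M, Species S} is supported by C5: its derived state 'yes' occurs in exactly those taxa and in no other taxon (including the outgroup).

C5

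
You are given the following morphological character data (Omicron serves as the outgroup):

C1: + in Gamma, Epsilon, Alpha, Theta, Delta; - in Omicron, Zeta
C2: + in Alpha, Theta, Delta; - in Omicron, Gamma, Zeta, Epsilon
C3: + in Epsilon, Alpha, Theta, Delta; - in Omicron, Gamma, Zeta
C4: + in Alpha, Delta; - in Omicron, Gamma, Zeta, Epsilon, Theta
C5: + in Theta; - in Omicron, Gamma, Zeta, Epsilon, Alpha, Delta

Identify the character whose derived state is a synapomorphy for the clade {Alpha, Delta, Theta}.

C2

The outgroup has state '-' for every character, so '+' is the derived state throughout.
C1 (derived state '+') is shared by Alpha, Delta, Epsilon, Gamma, and Theta — a synapomorphy uniting that clade.
C2: derived state '+' in Alpha, Delta, and Theta only — synapomorphy for {Alpha, Delta, Theta}.
C3: derived state '+' in Alpha, Delta, Epsilon, and Theta only — synapomorphy for {Alpha, Delta, Epsilon, Theta}.
C4: derived state '+' in Alpha and Delta only — synapomorphy for {Alpha, Delta}.
C5 (derived state '+') is unique to Theta (autapomorphy; uninformative for grouping).
Most parsimonious ingroup topology: (Zeta,((((Alpha,Delta),Theta),Epsilon),Gamma)).
The clade {Alpha, Delta, Theta} is supported by C2: its derived state '+' occurs in exactly those taxa and in no other taxon (including the outgroup).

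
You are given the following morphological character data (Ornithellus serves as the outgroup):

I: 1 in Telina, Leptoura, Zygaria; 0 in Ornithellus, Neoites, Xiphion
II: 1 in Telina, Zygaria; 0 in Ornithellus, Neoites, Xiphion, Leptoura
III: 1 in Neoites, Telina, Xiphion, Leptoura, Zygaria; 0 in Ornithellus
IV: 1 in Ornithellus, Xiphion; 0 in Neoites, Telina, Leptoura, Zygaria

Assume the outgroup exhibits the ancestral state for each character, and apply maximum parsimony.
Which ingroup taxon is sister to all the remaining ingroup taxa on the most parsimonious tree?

Character polarity is set by the outgroup: the derived state is whichever differs from the outgroup's state, so for IV the derived state is '0', and for the remaining characters it is '1'.
Only Leptoura, Telina, and Zygaria show the derived state '1' for I, supporting them as a clade.
Only Telina and Zygaria show the derived state '1' for II, supporting them as a clade.
III (derived state '1') is shared by all ingroup taxa — unites the whole ingroup.
IV (derived state '0') is shared by Leptoura, Neoites, Telina, and Zygaria — a synapomorphy uniting that clade.
Most parsimonious ingroup topology: ((Neoites,((Telina,Zygaria),Leptoura)),Xiphion).
Xiphion is sister to the clade containing all other ingroup taxa, so it is the earliest-diverging (most basal) ingroup lineage.

Xiphion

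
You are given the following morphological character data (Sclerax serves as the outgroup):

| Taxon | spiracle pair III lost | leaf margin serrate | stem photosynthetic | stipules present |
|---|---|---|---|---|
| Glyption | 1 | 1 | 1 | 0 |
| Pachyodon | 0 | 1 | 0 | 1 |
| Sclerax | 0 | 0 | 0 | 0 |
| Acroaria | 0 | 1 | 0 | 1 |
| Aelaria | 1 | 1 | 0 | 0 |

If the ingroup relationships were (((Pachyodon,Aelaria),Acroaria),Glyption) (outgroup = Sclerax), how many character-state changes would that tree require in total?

6

Map each character onto (((Pachyodon,Aelaria),Acroaria),Glyption) (rooted by Sclerax) and count the minimum state changes it requires (Fitch parsimony):
spiracle pair III lost: 2; leaf margin serrate: 1; stem photosynthetic: 1; stipules present: 2.
Total tree length = 6.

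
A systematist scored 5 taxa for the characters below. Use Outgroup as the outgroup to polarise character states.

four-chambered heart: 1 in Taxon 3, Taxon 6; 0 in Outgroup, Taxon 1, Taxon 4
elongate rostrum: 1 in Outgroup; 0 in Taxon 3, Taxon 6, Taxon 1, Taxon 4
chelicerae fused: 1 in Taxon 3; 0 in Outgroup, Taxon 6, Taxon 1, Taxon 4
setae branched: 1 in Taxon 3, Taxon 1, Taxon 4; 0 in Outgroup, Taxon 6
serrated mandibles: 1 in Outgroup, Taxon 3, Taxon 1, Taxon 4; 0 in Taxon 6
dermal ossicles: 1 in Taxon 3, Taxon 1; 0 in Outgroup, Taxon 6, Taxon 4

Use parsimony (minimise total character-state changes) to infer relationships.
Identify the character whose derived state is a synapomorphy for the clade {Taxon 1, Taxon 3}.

Character polarity is set by the outgroup: the derived state is whichever differs from the outgroup's state, so for elongate rostrum, serrated mandibles the derived state is '0', and for the remaining characters it is '1'.
four-chambered heart groups Taxon 3 and Taxon 6, which is incompatible with the clades supported by the remaining characters; treating it as convergent (homoplasy) costs fewer steps than any alternative tree.
elongate rostrum (derived state '0') is shared by all ingroup taxa — unites the whole ingroup.
chelicerae fused (derived state '1') is unique to Taxon 3 (autapomorphy; uninformative for grouping).
setae branched: derived state '1' in Taxon 1, Taxon 3, and Taxon 4 only — synapomorphy for {Taxon 1, Taxon 3, Taxon 4}.
serrated mandibles: derived state '0' in Taxon 6 only — an autapomorphy, so it tells us nothing about relationships among taxa.
dermal ossicles: derived state '1' in Taxon 1 and Taxon 3 only — synapomorphy for {Taxon 1, Taxon 3}.
Most parsimonious ingroup topology: (((Taxon 3,Taxon 1),Taxon 4),Taxon 6).
The clade {Taxon 1, Taxon 3} is supported by dermal ossicles: its derived state '1' occurs in exactly those taxa and in no other taxon (including the outgroup).

dermal ossicles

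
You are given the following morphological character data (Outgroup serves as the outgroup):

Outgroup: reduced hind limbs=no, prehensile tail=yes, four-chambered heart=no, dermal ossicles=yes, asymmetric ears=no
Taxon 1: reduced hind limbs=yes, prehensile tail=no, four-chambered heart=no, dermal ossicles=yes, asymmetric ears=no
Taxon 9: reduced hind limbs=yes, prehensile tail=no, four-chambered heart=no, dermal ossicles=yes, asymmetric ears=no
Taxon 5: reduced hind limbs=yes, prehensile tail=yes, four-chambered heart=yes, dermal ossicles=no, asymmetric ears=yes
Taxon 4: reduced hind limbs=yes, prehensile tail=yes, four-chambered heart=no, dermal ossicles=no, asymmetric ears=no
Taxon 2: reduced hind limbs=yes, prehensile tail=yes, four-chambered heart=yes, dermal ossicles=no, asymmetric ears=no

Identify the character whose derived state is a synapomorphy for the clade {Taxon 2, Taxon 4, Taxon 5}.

dermal ossicles

Character polarity is set by the outgroup: the derived state is whichever differs from the outgroup's state, so for prehensile tail, dermal ossicles the derived state is 'no', and for the remaining characters it is 'yes'.
All ingroup taxa share the derived state 'yes' for reduced hind limbs; it defines the ingroup but does not resolve relationships within it.
prehensile tail (derived state 'no') is shared by Taxon 1 and Taxon 9 — a synapomorphy uniting that clade.
Only Taxon 2 and Taxon 5 show the derived state 'yes' for four-chambered heart, supporting them as a clade.
dermal ossicles (derived state 'no') is shared by Taxon 2, Taxon 4, and Taxon 5 — a synapomorphy uniting that clade.
asymmetric ears (derived state 'yes') is unique to Taxon 5 (autapomorphy; uninformative for grouping).
Most parsimonious ingroup topology: ((Taxon 1,Taxon 9),((Taxon 5,Taxon 2),Taxon 4)).
The clade {Taxon 2, Taxon 4, Taxon 5} is supported by dermal ossicles: its derived state 'no' occurs in exactly those taxa and in no other taxon (including the outgroup).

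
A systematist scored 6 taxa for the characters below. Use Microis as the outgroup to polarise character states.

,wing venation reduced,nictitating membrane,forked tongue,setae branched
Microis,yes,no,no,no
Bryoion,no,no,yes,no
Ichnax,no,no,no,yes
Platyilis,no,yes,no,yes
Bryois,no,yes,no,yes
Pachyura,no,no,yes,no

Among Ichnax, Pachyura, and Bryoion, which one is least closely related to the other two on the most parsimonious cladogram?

Character polarity is set by the outgroup: the derived state is whichever differs from the outgroup's state, so for wing venation reduced the derived state is 'no', and for the remaining characters it is 'yes'.
All ingroup taxa share the derived state 'no' for wing venation reduced; it defines the ingroup but does not resolve relationships within it.
nictitating membrane: derived state 'yes' in Bryois and Platyilis only — synapomorphy for {Bryois, Platyilis}.
Only Bryoion and Pachyura show the derived state 'yes' for forked tongue, supporting them as a clade.
setae branched (derived state 'yes') is shared by Bryois, Ichnax, and Platyilis — a synapomorphy uniting that clade.
Most parsimonious ingroup topology: ((Bryoion,Pachyura),(Ichnax,(Platyilis,Bryois))).
Bryoion and Pachyura share a more recent common ancestor with each other than either does with Ichnax, so Ichnax is the least closely related of the three.

Ichnax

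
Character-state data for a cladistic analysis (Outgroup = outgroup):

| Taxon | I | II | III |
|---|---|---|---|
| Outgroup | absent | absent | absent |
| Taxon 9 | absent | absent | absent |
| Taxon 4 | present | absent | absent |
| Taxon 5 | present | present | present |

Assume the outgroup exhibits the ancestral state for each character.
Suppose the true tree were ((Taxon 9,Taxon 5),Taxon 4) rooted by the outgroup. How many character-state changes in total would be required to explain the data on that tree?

Map each character onto ((Taxon 9,Taxon 5),Taxon 4) (rooted by Outgroup) and count the minimum state changes it requires (Fitch parsimony):
I: 2; II: 1; III: 1.
Total tree length = 4.

4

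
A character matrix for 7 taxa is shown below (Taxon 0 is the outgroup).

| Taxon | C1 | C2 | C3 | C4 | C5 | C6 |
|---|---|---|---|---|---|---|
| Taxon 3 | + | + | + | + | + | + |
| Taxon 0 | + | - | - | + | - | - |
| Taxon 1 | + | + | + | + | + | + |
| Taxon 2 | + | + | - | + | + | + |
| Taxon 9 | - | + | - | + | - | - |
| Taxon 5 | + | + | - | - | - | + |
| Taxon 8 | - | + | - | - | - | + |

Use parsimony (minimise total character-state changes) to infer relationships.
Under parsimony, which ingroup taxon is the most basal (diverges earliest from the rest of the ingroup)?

Character polarity is set by the outgroup: the derived state is whichever differs from the outgroup's state, so for C1, C4 the derived state is '-', and for the remaining characters it is '+'.
C1 groups Taxon 8 and Taxon 9, which is incompatible with the clades supported by the remaining characters; treating it as convergent (homoplasy) costs fewer steps than any alternative tree.
All ingroup taxa share the derived state '+' for C2; it defines the ingroup but does not resolve relationships within it.
C3 (derived state '+') is shared by Taxon 1 and Taxon 3 — a synapomorphy uniting that clade.
C4: derived state '-' in Taxon 5 and Taxon 8 only — synapomorphy for {Taxon 5, Taxon 8}.
C5 (derived state '+') is shared by Taxon 1, Taxon 2, and Taxon 3 — a synapomorphy uniting that clade.
C6 (derived state '+') is shared by Taxon 1, Taxon 2, Taxon 3, Taxon 5, and Taxon 8 — a synapomorphy uniting that clade.
Most parsimonious ingroup topology: (Taxon 9,(((Taxon 1,Taxon 3),Taxon 2),(Taxon 5,Taxon 8))).
Taxon 9 is sister to the clade containing all other ingroup taxa, so it is the earliest-diverging (most basal) ingroup lineage.

Taxon 9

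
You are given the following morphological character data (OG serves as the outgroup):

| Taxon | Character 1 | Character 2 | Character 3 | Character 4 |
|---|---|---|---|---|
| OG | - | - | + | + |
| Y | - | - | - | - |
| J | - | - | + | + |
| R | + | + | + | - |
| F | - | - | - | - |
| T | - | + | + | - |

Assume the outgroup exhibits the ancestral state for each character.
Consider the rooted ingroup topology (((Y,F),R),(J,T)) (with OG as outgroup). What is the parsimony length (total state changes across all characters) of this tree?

6

Map each character onto (((Y,F),R),(J,T)) (rooted by OG) and count the minimum state changes it requires (Fitch parsimony):
Character 1: 1; Character 2: 2; Character 3: 1; Character 4: 2.
Total tree length = 6.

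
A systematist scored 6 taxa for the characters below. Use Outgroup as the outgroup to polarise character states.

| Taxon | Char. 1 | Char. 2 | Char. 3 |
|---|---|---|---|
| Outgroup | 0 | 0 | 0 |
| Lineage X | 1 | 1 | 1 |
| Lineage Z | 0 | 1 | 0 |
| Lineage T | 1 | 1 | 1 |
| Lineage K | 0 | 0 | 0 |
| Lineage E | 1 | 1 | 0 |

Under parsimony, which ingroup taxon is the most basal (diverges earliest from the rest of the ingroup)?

The outgroup has state '0' for every character, so '1' is the derived state throughout.
Char. 1 (derived state '1') is shared by Lineage E, Lineage T, and Lineage X — a synapomorphy uniting that clade.
Char. 2 (derived state '1') is shared by Lineage E, Lineage T, Lineage X, and Lineage Z — a synapomorphy uniting that clade.
Char. 3 (derived state '1') is shared by Lineage T and Lineage X — a synapomorphy uniting that clade.
Most parsimonious ingroup topology: ((((Lineage X,Lineage T),Lineage E),Lineage Z),Lineage K).
Lineage K is sister to the clade containing all other ingroup taxa, so it is the earliest-diverging (most basal) ingroup lineage.

Lineage K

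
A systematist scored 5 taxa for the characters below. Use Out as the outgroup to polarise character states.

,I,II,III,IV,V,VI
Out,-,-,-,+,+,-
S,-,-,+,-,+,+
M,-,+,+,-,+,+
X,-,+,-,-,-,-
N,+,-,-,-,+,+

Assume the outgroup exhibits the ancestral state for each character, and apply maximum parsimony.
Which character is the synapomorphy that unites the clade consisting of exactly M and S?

III

Character polarity is set by the outgroup: the derived state is whichever differs from the outgroup's state, so for IV, V the derived state is '-', and for the remaining characters it is '+'.
I: derived state '+' in N only — an autapomorphy, so it tells us nothing about relationships among taxa.
II (state '+') occurs in M and X but conflicts with the nesting implied by the other characters — most parsimoniously interpreted as homoplasy.
Only M and S show the derived state '+' for III, supporting them as a clade.
IV (derived state '-') is shared by all ingroup taxa — unites the whole ingroup.
V (derived state '-') is unique to X (autapomorphy; uninformative for grouping).
VI: derived state '+' in M, N, and S only — synapomorphy for {M, N, S}.
Most parsimonious ingroup topology: (((S,M),N),X).
The clade {M, S} is supported by III: its derived state '+' occurs in exactly those taxa and in no other taxon (including the outgroup).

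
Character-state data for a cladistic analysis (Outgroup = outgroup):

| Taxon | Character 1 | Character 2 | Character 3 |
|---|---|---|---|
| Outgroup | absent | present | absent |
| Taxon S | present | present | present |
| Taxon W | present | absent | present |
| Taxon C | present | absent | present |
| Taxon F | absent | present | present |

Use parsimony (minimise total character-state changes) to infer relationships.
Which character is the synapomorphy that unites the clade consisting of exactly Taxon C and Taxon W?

Character polarity is set by the outgroup: the derived state is whichever differs from the outgroup's state, so for Character 2 the derived state is 'absent', and for the remaining characters it is 'present'.
Character 1: derived state 'present' in Taxon C, Taxon S, and Taxon W only — synapomorphy for {Taxon C, Taxon S, Taxon W}.
Character 2 (derived state 'absent') is shared by Taxon C and Taxon W — a synapomorphy uniting that clade.
All ingroup taxa share the derived state 'present' for Character 3; it defines the ingroup but does not resolve relationships within it.
Most parsimonious ingroup topology: ((Taxon S,(Taxon W,Taxon C)),Taxon F).
The clade {Taxon C, Taxon W} is supported by Character 2: its derived state 'absent' occurs in exactly those taxa and in no other taxon (including the outgroup).

Character 2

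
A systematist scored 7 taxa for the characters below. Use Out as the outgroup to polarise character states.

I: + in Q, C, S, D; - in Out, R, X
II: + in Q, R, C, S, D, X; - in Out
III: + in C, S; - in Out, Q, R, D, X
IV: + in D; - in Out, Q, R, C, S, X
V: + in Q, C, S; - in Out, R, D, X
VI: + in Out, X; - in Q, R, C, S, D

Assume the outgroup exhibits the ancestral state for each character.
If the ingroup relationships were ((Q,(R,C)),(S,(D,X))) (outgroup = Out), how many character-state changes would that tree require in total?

Map each character onto ((Q,(R,C)),(S,(D,X))) (rooted by Out) and count the minimum state changes it requires (Fitch parsimony):
I: 3; II: 1; III: 2; IV: 1; V: 3; VI: 2.
Total tree length = 12.

12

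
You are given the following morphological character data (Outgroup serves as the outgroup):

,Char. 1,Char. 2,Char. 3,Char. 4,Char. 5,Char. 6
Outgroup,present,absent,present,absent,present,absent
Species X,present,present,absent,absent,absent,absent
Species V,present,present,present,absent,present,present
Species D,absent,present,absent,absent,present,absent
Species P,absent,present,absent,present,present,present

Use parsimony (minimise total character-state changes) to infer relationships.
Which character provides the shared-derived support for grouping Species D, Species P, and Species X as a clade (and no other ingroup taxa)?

Char. 3

Character polarity is set by the outgroup: the derived state is whichever differs from the outgroup's state, so for Char. 1, Char. 3, Char. 5 the derived state is 'absent', and for the remaining characters it is 'present'.
Only Species D and Species P show the derived state 'absent' for Char. 1, supporting them as a clade.
Char. 2 (derived state 'present') is shared by all ingroup taxa — unites the whole ingroup.
Char. 3 (derived state 'absent') is shared by Species D, Species P, and Species X — a synapomorphy uniting that clade.
Char. 4: derived state 'present' in Species P only — an autapomorphy, so it tells us nothing about relationships among taxa.
Char. 5 (derived state 'absent') is unique to Species X (autapomorphy; uninformative for grouping).
Char. 6 groups Species P and Species V, which is incompatible with the clades supported by the remaining characters; treating it as convergent (homoplasy) costs fewer steps than any alternative tree.
Most parsimonious ingroup topology: ((Species X,(Species D,Species P)),Species V).
The clade {Species D, Species P, Species X} is supported by Char. 3: its derived state 'absent' occurs in exactly those taxa and in no other taxon (including the outgroup).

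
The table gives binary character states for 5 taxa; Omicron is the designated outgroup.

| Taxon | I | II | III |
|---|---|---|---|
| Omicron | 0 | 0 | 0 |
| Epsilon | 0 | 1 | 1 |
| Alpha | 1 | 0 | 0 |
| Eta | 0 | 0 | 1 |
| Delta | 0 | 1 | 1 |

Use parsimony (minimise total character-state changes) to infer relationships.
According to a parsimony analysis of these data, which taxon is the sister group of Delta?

Epsilon

The outgroup has state '0' for every character, so '1' is the derived state throughout.
I (derived state '1') is unique to Alpha (autapomorphy; uninformative for grouping).
Only Delta and Epsilon show the derived state '1' for II, supporting them as a clade.
III: derived state '1' in Delta, Epsilon, and Eta only — synapomorphy for {Delta, Epsilon, Eta}.
Most parsimonious ingroup topology: (Alpha,((Epsilon,Delta),Eta)).
Delta and Epsilon form a cherry on this tree, so they are sister taxa.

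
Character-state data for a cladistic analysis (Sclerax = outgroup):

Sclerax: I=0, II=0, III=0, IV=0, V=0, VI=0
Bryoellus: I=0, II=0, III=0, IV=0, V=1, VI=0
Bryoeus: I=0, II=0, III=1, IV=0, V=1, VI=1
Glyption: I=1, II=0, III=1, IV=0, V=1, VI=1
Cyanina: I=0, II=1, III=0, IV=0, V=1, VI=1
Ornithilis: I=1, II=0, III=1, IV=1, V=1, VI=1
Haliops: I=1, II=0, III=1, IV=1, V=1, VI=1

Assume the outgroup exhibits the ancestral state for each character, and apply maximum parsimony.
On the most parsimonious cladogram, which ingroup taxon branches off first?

The outgroup has state '0' for every character, so '1' is the derived state throughout.
I: derived state '1' in Glyption, Haliops, and Ornithilis only — synapomorphy for {Glyption, Haliops, Ornithilis}.
II: derived state '1' in Cyanina only — an autapomorphy, so it tells us nothing about relationships among taxa.
III: derived state '1' in Bryoeus, Glyption, Haliops, and Ornithilis only — synapomorphy for {Bryoeus, Glyption, Haliops, Ornithilis}.
Only Haliops and Ornithilis show the derived state '1' for IV, supporting them as a clade.
V (derived state '1') is shared by all ingroup taxa — unites the whole ingroup.
VI: derived state '1' in Bryoeus, Cyanina, Glyption, Haliops, and Ornithilis only — synapomorphy for {Bryoeus, Cyanina, Glyption, Haliops, Ornithilis}.
Most parsimonious ingroup topology: (Bryoellus,((Bryoeus,(Glyption,(Ornithilis,Haliops))),Cyanina)).
Bryoellus is sister to the clade containing all other ingroup taxa, so it is the earliest-diverging (most basal) ingroup lineage.

Bryoellus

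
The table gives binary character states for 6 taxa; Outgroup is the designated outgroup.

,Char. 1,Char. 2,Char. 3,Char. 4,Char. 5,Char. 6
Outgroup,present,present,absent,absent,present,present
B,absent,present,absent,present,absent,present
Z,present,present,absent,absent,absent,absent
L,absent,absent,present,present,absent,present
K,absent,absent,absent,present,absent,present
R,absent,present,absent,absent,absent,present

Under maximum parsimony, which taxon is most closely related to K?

Character polarity is set by the outgroup: the derived state is whichever differs from the outgroup's state, so for Char. 1, Char. 2, Char. 5, Char. 6 the derived state is 'absent', and for the remaining characters it is 'present'.
Char. 1: derived state 'absent' in B, K, L, and R only — synapomorphy for {B, K, L, R}.
Char. 2: derived state 'absent' in K and L only — synapomorphy for {K, L}.
Char. 3 (derived state 'present') is unique to L (autapomorphy; uninformative for grouping).
Char. 4 (derived state 'present') is shared by B, K, and L — a synapomorphy uniting that clade.
All ingroup taxa share the derived state 'absent' for Char. 5; it defines the ingroup but does not resolve relationships within it.
Char. 6 (derived state 'absent') is unique to Z (autapomorphy; uninformative for grouping).
Most parsimonious ingroup topology: (((B,(L,K)),R),Z).
K and L form a cherry on this tree, so they are sister taxa.

L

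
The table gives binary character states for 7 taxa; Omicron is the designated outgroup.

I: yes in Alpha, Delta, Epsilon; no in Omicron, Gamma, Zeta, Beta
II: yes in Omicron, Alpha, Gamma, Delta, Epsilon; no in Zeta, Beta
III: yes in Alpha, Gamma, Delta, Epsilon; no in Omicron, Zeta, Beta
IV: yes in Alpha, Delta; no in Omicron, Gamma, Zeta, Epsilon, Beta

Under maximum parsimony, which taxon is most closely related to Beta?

Zeta

Character polarity is set by the outgroup: the derived state is whichever differs from the outgroup's state, so for II the derived state is 'no', and for the remaining characters it is 'yes'.
Only Alpha, Delta, and Epsilon show the derived state 'yes' for I, supporting them as a clade.
II: derived state 'no' in Beta and Zeta only — synapomorphy for {Beta, Zeta}.
Only Alpha, Delta, Epsilon, and Gamma show the derived state 'yes' for III, supporting them as a clade.
IV (derived state 'yes') is shared by Alpha and Delta — a synapomorphy uniting that clade.
Most parsimonious ingroup topology: ((((Alpha,Delta),Epsilon),Gamma),(Zeta,Beta)).
Beta and Zeta form a cherry on this tree, so they are sister taxa.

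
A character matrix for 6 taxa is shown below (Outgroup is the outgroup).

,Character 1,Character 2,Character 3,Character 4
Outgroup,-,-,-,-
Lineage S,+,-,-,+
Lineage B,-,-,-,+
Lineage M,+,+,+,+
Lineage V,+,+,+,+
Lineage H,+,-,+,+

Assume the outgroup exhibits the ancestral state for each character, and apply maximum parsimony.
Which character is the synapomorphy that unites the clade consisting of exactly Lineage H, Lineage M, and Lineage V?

Character 3

The outgroup has state '-' for every character, so '+' is the derived state throughout.
Character 1: derived state '+' in Lineage H, Lineage M, Lineage S, and Lineage V only — synapomorphy for {Lineage H, Lineage M, Lineage S, Lineage V}.
Character 2: derived state '+' in Lineage M and Lineage V only — synapomorphy for {Lineage M, Lineage V}.
Character 3 (derived state '+') is shared by Lineage H, Lineage M, and Lineage V — a synapomorphy uniting that clade.
Character 4 (derived state '+') is shared by all ingroup taxa — unites the whole ingroup.
Most parsimonious ingroup topology: ((Lineage S,((Lineage M,Lineage V),Lineage H)),Lineage B).
The clade {Lineage H, Lineage M, Lineage V} is supported by Character 3: its derived state '+' occurs in exactly those taxa and in no other taxon (including the outgroup).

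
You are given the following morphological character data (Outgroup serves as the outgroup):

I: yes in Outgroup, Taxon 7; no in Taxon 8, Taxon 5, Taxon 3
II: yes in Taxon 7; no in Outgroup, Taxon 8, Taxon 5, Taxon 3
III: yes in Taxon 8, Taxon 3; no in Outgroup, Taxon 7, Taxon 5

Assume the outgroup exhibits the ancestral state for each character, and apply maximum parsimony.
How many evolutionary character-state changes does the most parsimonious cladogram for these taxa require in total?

3

Character polarity is set by the outgroup: the derived state is whichever differs from the outgroup's state, so for I the derived state is 'no', and for the remaining characters it is 'yes'.
I (derived state 'no') is shared by Taxon 3, Taxon 5, and Taxon 8 — a synapomorphy uniting that clade.
II (derived state 'yes') is unique to Taxon 7 (autapomorphy; uninformative for grouping).
III (derived state 'yes') is shared by Taxon 3 and Taxon 8 — a synapomorphy uniting that clade.
Most parsimonious ingroup topology: (Taxon 7,((Taxon 8,Taxon 3),Taxon 5)).
Changes per character on this tree: I: 1; II: 1; III: 1.
Total = 3.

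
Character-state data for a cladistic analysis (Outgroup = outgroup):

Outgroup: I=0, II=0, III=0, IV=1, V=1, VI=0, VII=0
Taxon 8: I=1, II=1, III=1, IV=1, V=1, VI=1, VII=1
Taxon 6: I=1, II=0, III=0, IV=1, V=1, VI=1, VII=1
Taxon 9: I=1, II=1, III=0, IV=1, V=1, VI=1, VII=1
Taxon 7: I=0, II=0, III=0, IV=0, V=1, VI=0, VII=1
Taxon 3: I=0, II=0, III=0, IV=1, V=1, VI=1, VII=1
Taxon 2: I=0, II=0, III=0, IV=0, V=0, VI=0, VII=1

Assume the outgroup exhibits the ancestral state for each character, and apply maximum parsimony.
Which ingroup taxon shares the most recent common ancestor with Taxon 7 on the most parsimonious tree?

Taxon 2

Character polarity is set by the outgroup: the derived state is whichever differs from the outgroup's state, so for IV, V the derived state is '0', and for the remaining characters it is '1'.
I: derived state '1' in Taxon 6, Taxon 8, and Taxon 9 only — synapomorphy for {Taxon 6, Taxon 8, Taxon 9}.
Only Taxon 8 and Taxon 9 show the derived state '1' for II, supporting them as a clade.
III (derived state '1') is unique to Taxon 8 (autapomorphy; uninformative for grouping).
IV (derived state '0') is shared by Taxon 2 and Taxon 7 — a synapomorphy uniting that clade.
V: derived state '0' in Taxon 2 only — an autapomorphy, so it tells us nothing about relationships among taxa.
VI (derived state '1') is shared by Taxon 3, Taxon 6, Taxon 8, and Taxon 9 — a synapomorphy uniting that clade.
VII (derived state '1') is shared by all ingroup taxa — unites the whole ingroup.
Most parsimonious ingroup topology: ((((Taxon 8,Taxon 9),Taxon 6),Taxon 3),(Taxon 7,Taxon 2)).
Taxon 7 and Taxon 2 form a cherry on this tree, so they are sister taxa.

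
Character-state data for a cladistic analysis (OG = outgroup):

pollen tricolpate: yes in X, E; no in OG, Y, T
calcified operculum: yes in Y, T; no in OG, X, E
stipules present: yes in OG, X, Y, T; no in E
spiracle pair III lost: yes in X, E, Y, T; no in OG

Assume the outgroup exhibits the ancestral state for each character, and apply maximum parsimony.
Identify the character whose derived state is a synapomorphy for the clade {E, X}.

pollen tricolpate

Character polarity is set by the outgroup: the derived state is whichever differs from the outgroup's state, so for stipules present the derived state is 'no', and for the remaining characters it is 'yes'.
pollen tricolpate: derived state 'yes' in E and X only — synapomorphy for {E, X}.
Only T and Y show the derived state 'yes' for calcified operculum, supporting them as a clade.
stipules present (derived state 'no') is unique to E (autapomorphy; uninformative for grouping).
All ingroup taxa share the derived state 'yes' for spiracle pair III lost; it defines the ingroup but does not resolve relationships within it.
Most parsimonious ingroup topology: ((X,E),(Y,T)).
The clade {E, X} is supported by pollen tricolpate: its derived state 'yes' occurs in exactly those taxa and in no other taxon (including the outgroup).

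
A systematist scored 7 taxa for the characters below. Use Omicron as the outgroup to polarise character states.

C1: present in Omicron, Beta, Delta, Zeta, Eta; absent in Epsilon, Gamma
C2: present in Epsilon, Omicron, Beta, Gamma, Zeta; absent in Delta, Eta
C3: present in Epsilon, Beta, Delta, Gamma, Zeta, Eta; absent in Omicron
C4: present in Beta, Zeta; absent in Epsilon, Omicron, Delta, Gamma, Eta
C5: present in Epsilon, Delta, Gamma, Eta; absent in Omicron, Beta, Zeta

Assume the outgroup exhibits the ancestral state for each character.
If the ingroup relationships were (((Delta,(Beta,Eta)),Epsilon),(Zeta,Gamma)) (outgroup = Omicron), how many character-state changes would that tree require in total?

10

Map each character onto (((Delta,(Beta,Eta)),Epsilon),(Zeta,Gamma)) (rooted by Omicron) and count the minimum state changes it requires (Fitch parsimony):
C1: 2; C2: 2; C3: 1; C4: 2; C5: 3.
Total tree length = 10.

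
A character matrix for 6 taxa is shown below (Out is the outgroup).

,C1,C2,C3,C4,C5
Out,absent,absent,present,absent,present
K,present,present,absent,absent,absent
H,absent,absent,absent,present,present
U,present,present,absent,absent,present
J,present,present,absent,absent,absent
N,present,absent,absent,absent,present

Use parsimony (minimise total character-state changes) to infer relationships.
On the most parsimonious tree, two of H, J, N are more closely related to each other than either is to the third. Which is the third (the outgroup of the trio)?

Character polarity is set by the outgroup: the derived state is whichever differs from the outgroup's state, so for C3, C5 the derived state is 'absent', and for the remaining characters it is 'present'.
Only J, K, N, and U show the derived state 'present' for C1, supporting them as a clade.
C2: derived state 'present' in J, K, and U only — synapomorphy for {J, K, U}.
All ingroup taxa share the derived state 'absent' for C3; it defines the ingroup but does not resolve relationships within it.
C4: derived state 'present' in H only — an autapomorphy, so it tells us nothing about relationships among taxa.
C5 (derived state 'absent') is shared by J and K — a synapomorphy uniting that clade.
Most parsimonious ingroup topology: ((((K,J),U),N),H).
N and J share a more recent common ancestor with each other than either does with H, so H is the least closely related of the three.

H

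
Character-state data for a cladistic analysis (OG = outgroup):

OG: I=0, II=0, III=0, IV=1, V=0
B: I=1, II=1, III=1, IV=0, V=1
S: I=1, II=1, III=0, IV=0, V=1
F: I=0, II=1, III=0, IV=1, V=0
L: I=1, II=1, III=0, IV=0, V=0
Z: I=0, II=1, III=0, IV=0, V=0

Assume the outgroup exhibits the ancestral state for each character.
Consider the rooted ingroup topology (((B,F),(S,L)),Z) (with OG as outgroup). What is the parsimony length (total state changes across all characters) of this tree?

8

Map each character onto (((B,F),(S,L)),Z) (rooted by OG) and count the minimum state changes it requires (Fitch parsimony):
I: 2; II: 1; III: 1; IV: 2; V: 2.
Total tree length = 8.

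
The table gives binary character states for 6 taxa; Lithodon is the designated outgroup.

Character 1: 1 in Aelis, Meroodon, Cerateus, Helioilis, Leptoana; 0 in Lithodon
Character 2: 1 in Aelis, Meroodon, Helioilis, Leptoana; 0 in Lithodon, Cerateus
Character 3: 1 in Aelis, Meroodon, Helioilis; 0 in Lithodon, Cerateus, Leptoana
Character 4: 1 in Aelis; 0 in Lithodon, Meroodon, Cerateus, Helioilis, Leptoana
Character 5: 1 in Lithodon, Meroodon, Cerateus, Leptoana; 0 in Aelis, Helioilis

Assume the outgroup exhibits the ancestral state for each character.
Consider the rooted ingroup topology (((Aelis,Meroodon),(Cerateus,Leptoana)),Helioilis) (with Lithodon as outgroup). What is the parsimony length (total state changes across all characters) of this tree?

Map each character onto (((Aelis,Meroodon),(Cerateus,Leptoana)),Helioilis) (rooted by Lithodon) and count the minimum state changes it requires (Fitch parsimony):
Character 1: 1; Character 2: 2; Character 3: 2; Character 4: 1; Character 5: 2.
Total tree length = 8.

8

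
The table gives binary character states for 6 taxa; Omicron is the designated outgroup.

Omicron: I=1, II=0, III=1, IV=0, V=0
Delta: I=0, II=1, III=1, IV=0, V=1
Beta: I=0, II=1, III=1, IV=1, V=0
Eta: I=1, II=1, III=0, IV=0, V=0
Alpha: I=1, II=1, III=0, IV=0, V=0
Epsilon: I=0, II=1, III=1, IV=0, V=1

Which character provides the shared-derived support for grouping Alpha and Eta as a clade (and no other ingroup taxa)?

III

Character polarity is set by the outgroup: the derived state is whichever differs from the outgroup's state, so for I, III the derived state is '0', and for the remaining characters it is '1'.
I (derived state '0') is shared by Beta, Delta, and Epsilon — a synapomorphy uniting that clade.
II (derived state '1') is shared by all ingroup taxa — unites the whole ingroup.
III: derived state '0' in Alpha and Eta only — synapomorphy for {Alpha, Eta}.
IV: derived state '1' in Beta only — an autapomorphy, so it tells us nothing about relationships among taxa.
V (derived state '1') is shared by Delta and Epsilon — a synapomorphy uniting that clade.
Most parsimonious ingroup topology: (((Delta,Epsilon),Beta),(Eta,Alpha)).
The clade {Alpha, Eta} is supported by III: its derived state '0' occurs in exactly those taxa and in no other taxon (including the outgroup).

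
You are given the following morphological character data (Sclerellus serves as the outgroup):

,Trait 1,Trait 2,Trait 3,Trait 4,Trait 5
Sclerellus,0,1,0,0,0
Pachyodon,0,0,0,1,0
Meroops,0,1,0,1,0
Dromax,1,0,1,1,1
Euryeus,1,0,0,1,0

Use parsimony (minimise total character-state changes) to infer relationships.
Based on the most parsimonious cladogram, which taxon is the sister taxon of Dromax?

Euryeus

Character polarity is set by the outgroup: the derived state is whichever differs from the outgroup's state, so for Trait 2 the derived state is '0', and for the remaining characters it is '1'.
Trait 1 (derived state '1') is shared by Dromax and Euryeus — a synapomorphy uniting that clade.
Trait 2: derived state '0' in Dromax, Euryeus, and Pachyodon only — synapomorphy for {Dromax, Euryeus, Pachyodon}.
Trait 3: derived state '1' in Dromax only — an autapomorphy, so it tells us nothing about relationships among taxa.
Trait 4 (derived state '1') is shared by all ingroup taxa — unites the whole ingroup.
Trait 5 (derived state '1') is unique to Dromax (autapomorphy; uninformative for grouping).
Most parsimonious ingroup topology: ((Pachyodon,(Dromax,Euryeus)),Meroops).
Dromax and Euryeus form a cherry on this tree, so they are sister taxa.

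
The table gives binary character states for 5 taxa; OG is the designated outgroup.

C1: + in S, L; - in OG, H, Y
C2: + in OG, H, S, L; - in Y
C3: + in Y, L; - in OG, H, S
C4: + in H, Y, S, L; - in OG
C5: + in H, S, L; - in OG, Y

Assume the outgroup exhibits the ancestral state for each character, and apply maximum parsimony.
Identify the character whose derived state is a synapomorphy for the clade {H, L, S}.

C5

Character polarity is set by the outgroup: the derived state is whichever differs from the outgroup's state, so for C2 the derived state is '-', and for the remaining characters it is '+'.
C1 (derived state '+') is shared by L and S — a synapomorphy uniting that clade.
C2: derived state '-' in Y only — an autapomorphy, so it tells us nothing about relationships among taxa.
C3 (state '+') occurs in L and Y but conflicts with the nesting implied by the other characters — most parsimoniously interpreted as homoplasy.
All ingroup taxa share the derived state '+' for C4; it defines the ingroup but does not resolve relationships within it.
Only H, L, and S show the derived state '+' for C5, supporting them as a clade.
Most parsimonious ingroup topology: (((S,L),H),Y).
The clade {H, L, S} is supported by C5: its derived state '+' occurs in exactly those taxa and in no other taxon (including the outgroup).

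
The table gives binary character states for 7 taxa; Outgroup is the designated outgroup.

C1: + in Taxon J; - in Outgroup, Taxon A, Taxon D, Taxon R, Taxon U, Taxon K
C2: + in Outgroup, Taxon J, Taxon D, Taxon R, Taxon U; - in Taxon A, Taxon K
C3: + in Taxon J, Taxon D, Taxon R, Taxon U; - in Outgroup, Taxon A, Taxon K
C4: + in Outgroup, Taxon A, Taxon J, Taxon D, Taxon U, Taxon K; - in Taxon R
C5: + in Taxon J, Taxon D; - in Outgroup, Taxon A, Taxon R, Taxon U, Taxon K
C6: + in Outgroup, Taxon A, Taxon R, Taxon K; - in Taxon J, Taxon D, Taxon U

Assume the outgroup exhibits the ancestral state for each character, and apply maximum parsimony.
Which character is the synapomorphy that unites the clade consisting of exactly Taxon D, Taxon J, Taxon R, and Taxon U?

C3

Character polarity is set by the outgroup: the derived state is whichever differs from the outgroup's state, so for C2, C4, C6 the derived state is '-', and for the remaining characters it is '+'.
C1 (derived state '+') is unique to Taxon J (autapomorphy; uninformative for grouping).
C2 (derived state '-') is shared by Taxon A and Taxon K — a synapomorphy uniting that clade.
Only Taxon D, Taxon J, Taxon R, and Taxon U show the derived state '+' for C3, supporting them as a clade.
C4: derived state '-' in Taxon R only — an autapomorphy, so it tells us nothing about relationships among taxa.
Only Taxon D and Taxon J show the derived state '+' for C5, supporting them as a clade.
C6 (derived state '-') is shared by Taxon D, Taxon J, and Taxon U — a synapomorphy uniting that clade.
Most parsimonious ingroup topology: ((Taxon A,Taxon K),(((Taxon J,Taxon D),Taxon U),Taxon R)).
The clade {Taxon D, Taxon J, Taxon R, Taxon U} is supported by C3: its derived state '+' occurs in exactly those taxa and in no other taxon (including the outgroup).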